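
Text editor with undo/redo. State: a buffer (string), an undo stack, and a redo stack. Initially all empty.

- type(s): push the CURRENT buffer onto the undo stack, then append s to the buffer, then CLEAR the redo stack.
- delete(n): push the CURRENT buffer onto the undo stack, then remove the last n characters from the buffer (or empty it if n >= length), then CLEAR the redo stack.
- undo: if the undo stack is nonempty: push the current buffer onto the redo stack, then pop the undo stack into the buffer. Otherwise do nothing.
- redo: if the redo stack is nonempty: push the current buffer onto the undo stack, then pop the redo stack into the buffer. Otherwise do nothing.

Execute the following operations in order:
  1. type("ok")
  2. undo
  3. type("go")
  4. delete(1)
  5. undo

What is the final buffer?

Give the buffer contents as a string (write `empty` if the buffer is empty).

After op 1 (type): buf='ok' undo_depth=1 redo_depth=0
After op 2 (undo): buf='(empty)' undo_depth=0 redo_depth=1
After op 3 (type): buf='go' undo_depth=1 redo_depth=0
After op 4 (delete): buf='g' undo_depth=2 redo_depth=0
After op 5 (undo): buf='go' undo_depth=1 redo_depth=1

Answer: go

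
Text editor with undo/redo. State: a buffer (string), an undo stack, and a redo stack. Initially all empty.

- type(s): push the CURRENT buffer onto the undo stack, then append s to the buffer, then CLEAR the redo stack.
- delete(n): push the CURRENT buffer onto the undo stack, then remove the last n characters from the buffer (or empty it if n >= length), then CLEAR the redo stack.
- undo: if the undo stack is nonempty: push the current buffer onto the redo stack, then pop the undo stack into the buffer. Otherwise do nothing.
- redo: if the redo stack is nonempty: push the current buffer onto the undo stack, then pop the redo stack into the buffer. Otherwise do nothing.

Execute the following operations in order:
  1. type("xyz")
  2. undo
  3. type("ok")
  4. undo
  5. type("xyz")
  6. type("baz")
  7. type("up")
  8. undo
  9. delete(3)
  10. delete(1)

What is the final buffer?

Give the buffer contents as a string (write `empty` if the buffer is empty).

After op 1 (type): buf='xyz' undo_depth=1 redo_depth=0
After op 2 (undo): buf='(empty)' undo_depth=0 redo_depth=1
After op 3 (type): buf='ok' undo_depth=1 redo_depth=0
After op 4 (undo): buf='(empty)' undo_depth=0 redo_depth=1
After op 5 (type): buf='xyz' undo_depth=1 redo_depth=0
After op 6 (type): buf='xyzbaz' undo_depth=2 redo_depth=0
After op 7 (type): buf='xyzbazup' undo_depth=3 redo_depth=0
After op 8 (undo): buf='xyzbaz' undo_depth=2 redo_depth=1
After op 9 (delete): buf='xyz' undo_depth=3 redo_depth=0
After op 10 (delete): buf='xy' undo_depth=4 redo_depth=0

Answer: xy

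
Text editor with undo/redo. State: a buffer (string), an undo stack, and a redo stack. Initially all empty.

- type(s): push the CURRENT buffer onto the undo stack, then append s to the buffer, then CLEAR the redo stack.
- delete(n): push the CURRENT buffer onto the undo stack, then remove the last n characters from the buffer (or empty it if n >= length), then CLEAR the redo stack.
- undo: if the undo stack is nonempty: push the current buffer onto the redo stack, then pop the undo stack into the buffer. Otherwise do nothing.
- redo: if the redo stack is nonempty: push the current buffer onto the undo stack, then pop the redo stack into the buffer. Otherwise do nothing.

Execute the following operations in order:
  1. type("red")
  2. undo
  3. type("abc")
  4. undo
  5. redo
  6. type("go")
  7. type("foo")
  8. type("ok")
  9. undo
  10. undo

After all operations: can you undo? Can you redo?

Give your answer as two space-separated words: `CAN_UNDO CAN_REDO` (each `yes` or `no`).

Answer: yes yes

Derivation:
After op 1 (type): buf='red' undo_depth=1 redo_depth=0
After op 2 (undo): buf='(empty)' undo_depth=0 redo_depth=1
After op 3 (type): buf='abc' undo_depth=1 redo_depth=0
After op 4 (undo): buf='(empty)' undo_depth=0 redo_depth=1
After op 5 (redo): buf='abc' undo_depth=1 redo_depth=0
After op 6 (type): buf='abcgo' undo_depth=2 redo_depth=0
After op 7 (type): buf='abcgofoo' undo_depth=3 redo_depth=0
After op 8 (type): buf='abcgofoook' undo_depth=4 redo_depth=0
After op 9 (undo): buf='abcgofoo' undo_depth=3 redo_depth=1
After op 10 (undo): buf='abcgo' undo_depth=2 redo_depth=2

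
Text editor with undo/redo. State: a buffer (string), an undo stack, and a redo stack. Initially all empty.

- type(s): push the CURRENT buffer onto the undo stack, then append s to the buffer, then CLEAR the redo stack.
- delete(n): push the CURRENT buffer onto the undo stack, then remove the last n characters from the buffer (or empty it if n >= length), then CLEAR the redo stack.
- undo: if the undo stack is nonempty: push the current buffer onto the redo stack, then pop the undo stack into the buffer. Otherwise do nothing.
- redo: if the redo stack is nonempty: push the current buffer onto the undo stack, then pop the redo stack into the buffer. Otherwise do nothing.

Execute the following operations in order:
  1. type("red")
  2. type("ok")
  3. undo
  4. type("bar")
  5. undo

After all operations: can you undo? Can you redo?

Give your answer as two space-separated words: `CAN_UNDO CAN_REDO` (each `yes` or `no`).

Answer: yes yes

Derivation:
After op 1 (type): buf='red' undo_depth=1 redo_depth=0
After op 2 (type): buf='redok' undo_depth=2 redo_depth=0
After op 3 (undo): buf='red' undo_depth=1 redo_depth=1
After op 4 (type): buf='redbar' undo_depth=2 redo_depth=0
After op 5 (undo): buf='red' undo_depth=1 redo_depth=1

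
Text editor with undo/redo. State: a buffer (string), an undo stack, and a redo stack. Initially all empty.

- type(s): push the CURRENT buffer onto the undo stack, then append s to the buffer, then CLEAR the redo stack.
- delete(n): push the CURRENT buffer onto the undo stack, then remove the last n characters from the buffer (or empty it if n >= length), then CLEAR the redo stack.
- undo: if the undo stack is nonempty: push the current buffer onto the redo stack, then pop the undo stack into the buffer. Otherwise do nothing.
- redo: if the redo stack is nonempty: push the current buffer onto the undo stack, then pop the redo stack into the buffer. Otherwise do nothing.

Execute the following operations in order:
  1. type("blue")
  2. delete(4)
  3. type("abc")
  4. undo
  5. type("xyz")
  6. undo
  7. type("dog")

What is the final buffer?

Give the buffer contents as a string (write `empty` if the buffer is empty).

After op 1 (type): buf='blue' undo_depth=1 redo_depth=0
After op 2 (delete): buf='(empty)' undo_depth=2 redo_depth=0
After op 3 (type): buf='abc' undo_depth=3 redo_depth=0
After op 4 (undo): buf='(empty)' undo_depth=2 redo_depth=1
After op 5 (type): buf='xyz' undo_depth=3 redo_depth=0
After op 6 (undo): buf='(empty)' undo_depth=2 redo_depth=1
After op 7 (type): buf='dog' undo_depth=3 redo_depth=0

Answer: dog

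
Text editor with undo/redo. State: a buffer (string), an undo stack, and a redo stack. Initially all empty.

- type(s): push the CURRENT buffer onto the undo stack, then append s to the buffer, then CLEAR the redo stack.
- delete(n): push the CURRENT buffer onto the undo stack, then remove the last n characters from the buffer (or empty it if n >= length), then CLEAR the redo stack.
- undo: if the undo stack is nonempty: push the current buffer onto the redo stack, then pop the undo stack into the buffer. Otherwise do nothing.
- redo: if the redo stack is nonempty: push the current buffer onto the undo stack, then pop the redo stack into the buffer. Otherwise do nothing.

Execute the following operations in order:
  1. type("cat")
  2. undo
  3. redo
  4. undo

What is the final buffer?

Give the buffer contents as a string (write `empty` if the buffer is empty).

After op 1 (type): buf='cat' undo_depth=1 redo_depth=0
After op 2 (undo): buf='(empty)' undo_depth=0 redo_depth=1
After op 3 (redo): buf='cat' undo_depth=1 redo_depth=0
After op 4 (undo): buf='(empty)' undo_depth=0 redo_depth=1

Answer: empty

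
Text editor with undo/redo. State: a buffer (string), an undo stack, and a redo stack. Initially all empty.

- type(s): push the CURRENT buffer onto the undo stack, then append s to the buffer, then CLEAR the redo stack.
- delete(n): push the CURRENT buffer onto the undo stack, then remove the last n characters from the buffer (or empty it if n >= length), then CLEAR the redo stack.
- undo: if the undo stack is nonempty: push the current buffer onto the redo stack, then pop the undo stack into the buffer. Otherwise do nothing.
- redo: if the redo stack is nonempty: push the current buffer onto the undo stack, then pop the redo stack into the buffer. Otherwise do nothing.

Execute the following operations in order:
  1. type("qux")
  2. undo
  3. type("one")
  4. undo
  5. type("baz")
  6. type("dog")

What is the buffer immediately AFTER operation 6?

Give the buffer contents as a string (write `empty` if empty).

After op 1 (type): buf='qux' undo_depth=1 redo_depth=0
After op 2 (undo): buf='(empty)' undo_depth=0 redo_depth=1
After op 3 (type): buf='one' undo_depth=1 redo_depth=0
After op 4 (undo): buf='(empty)' undo_depth=0 redo_depth=1
After op 5 (type): buf='baz' undo_depth=1 redo_depth=0
After op 6 (type): buf='bazdog' undo_depth=2 redo_depth=0

Answer: bazdog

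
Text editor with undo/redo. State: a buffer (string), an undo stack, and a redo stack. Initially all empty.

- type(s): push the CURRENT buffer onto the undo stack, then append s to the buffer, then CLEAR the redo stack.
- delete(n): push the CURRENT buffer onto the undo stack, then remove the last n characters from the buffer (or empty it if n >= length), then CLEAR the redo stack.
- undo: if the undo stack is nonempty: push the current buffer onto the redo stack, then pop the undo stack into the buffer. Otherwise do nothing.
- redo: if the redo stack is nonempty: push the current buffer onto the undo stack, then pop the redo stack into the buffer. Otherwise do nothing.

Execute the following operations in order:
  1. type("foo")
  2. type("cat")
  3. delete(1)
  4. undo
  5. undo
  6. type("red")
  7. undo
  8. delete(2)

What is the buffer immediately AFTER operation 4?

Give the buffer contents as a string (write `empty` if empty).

After op 1 (type): buf='foo' undo_depth=1 redo_depth=0
After op 2 (type): buf='foocat' undo_depth=2 redo_depth=0
After op 3 (delete): buf='fooca' undo_depth=3 redo_depth=0
After op 4 (undo): buf='foocat' undo_depth=2 redo_depth=1

Answer: foocat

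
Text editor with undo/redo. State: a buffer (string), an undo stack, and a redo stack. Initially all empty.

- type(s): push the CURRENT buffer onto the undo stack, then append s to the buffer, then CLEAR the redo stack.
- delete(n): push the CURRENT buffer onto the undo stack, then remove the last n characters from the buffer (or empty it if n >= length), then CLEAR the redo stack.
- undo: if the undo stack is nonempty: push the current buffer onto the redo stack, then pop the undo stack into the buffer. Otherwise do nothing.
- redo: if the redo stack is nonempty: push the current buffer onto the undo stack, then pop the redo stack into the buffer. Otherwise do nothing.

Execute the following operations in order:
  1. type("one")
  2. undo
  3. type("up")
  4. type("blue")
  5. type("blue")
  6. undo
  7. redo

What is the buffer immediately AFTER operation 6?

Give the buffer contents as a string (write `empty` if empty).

After op 1 (type): buf='one' undo_depth=1 redo_depth=0
After op 2 (undo): buf='(empty)' undo_depth=0 redo_depth=1
After op 3 (type): buf='up' undo_depth=1 redo_depth=0
After op 4 (type): buf='upblue' undo_depth=2 redo_depth=0
After op 5 (type): buf='upblueblue' undo_depth=3 redo_depth=0
After op 6 (undo): buf='upblue' undo_depth=2 redo_depth=1

Answer: upblue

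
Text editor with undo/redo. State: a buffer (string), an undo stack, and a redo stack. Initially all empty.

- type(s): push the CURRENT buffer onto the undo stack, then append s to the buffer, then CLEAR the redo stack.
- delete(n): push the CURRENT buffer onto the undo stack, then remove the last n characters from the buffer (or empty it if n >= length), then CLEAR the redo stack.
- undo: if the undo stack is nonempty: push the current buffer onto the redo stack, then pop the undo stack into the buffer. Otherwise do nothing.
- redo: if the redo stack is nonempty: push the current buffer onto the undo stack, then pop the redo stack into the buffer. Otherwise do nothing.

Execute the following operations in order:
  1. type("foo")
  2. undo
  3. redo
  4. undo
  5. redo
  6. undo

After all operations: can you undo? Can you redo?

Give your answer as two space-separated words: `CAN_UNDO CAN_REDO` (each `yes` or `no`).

Answer: no yes

Derivation:
After op 1 (type): buf='foo' undo_depth=1 redo_depth=0
After op 2 (undo): buf='(empty)' undo_depth=0 redo_depth=1
After op 3 (redo): buf='foo' undo_depth=1 redo_depth=0
After op 4 (undo): buf='(empty)' undo_depth=0 redo_depth=1
After op 5 (redo): buf='foo' undo_depth=1 redo_depth=0
After op 6 (undo): buf='(empty)' undo_depth=0 redo_depth=1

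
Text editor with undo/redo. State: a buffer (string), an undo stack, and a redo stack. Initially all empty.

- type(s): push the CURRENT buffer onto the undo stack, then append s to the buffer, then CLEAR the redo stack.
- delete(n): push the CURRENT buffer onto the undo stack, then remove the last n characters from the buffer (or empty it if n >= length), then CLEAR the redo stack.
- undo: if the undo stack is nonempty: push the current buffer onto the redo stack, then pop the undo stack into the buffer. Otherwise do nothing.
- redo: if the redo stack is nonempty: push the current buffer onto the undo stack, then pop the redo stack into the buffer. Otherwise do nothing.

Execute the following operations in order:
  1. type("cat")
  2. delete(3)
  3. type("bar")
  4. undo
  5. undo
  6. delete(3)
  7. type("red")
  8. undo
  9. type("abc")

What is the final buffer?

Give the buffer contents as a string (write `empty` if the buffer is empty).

Answer: abc

Derivation:
After op 1 (type): buf='cat' undo_depth=1 redo_depth=0
After op 2 (delete): buf='(empty)' undo_depth=2 redo_depth=0
After op 3 (type): buf='bar' undo_depth=3 redo_depth=0
After op 4 (undo): buf='(empty)' undo_depth=2 redo_depth=1
After op 5 (undo): buf='cat' undo_depth=1 redo_depth=2
After op 6 (delete): buf='(empty)' undo_depth=2 redo_depth=0
After op 7 (type): buf='red' undo_depth=3 redo_depth=0
After op 8 (undo): buf='(empty)' undo_depth=2 redo_depth=1
After op 9 (type): buf='abc' undo_depth=3 redo_depth=0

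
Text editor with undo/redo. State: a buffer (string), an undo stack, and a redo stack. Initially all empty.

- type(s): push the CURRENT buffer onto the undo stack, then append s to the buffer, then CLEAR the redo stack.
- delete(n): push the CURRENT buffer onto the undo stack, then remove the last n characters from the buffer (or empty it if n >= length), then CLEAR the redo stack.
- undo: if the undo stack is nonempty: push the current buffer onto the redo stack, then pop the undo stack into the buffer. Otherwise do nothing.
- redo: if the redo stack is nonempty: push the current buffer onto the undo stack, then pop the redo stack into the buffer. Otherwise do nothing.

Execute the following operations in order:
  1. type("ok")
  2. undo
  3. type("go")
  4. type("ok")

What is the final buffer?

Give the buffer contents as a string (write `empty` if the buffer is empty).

Answer: gook

Derivation:
After op 1 (type): buf='ok' undo_depth=1 redo_depth=0
After op 2 (undo): buf='(empty)' undo_depth=0 redo_depth=1
After op 3 (type): buf='go' undo_depth=1 redo_depth=0
After op 4 (type): buf='gook' undo_depth=2 redo_depth=0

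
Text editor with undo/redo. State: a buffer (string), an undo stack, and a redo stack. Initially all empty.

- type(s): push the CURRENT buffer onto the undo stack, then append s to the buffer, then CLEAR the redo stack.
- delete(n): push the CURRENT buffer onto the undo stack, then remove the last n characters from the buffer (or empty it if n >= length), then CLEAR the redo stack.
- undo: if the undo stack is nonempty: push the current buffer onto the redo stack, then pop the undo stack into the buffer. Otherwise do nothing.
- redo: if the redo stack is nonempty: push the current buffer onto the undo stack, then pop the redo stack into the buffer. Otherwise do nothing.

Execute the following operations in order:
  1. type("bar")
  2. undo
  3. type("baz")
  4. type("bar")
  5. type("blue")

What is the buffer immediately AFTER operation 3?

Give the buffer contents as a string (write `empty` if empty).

After op 1 (type): buf='bar' undo_depth=1 redo_depth=0
After op 2 (undo): buf='(empty)' undo_depth=0 redo_depth=1
After op 3 (type): buf='baz' undo_depth=1 redo_depth=0

Answer: baz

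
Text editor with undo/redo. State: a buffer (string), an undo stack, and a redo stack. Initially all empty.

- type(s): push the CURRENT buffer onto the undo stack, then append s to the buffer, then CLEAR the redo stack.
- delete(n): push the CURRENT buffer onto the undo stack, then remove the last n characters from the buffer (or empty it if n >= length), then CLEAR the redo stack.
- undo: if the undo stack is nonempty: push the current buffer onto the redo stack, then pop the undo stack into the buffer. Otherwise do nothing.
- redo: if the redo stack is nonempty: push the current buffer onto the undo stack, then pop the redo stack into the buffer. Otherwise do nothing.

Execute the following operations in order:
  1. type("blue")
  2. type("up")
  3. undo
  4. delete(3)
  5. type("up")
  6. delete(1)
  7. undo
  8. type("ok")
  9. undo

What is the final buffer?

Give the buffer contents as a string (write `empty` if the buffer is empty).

After op 1 (type): buf='blue' undo_depth=1 redo_depth=0
After op 2 (type): buf='blueup' undo_depth=2 redo_depth=0
After op 3 (undo): buf='blue' undo_depth=1 redo_depth=1
After op 4 (delete): buf='b' undo_depth=2 redo_depth=0
After op 5 (type): buf='bup' undo_depth=3 redo_depth=0
After op 6 (delete): buf='bu' undo_depth=4 redo_depth=0
After op 7 (undo): buf='bup' undo_depth=3 redo_depth=1
After op 8 (type): buf='bupok' undo_depth=4 redo_depth=0
After op 9 (undo): buf='bup' undo_depth=3 redo_depth=1

Answer: bup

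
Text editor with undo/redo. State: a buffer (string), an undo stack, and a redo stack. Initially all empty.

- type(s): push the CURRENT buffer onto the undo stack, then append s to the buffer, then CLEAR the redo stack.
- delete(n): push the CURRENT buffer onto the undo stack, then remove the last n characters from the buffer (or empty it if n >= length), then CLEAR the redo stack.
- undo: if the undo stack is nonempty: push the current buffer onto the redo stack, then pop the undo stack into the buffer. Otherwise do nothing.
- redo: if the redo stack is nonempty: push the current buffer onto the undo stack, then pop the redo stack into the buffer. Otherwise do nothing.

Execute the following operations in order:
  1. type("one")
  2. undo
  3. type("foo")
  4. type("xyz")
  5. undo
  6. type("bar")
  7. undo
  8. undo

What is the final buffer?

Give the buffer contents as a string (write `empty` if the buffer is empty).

After op 1 (type): buf='one' undo_depth=1 redo_depth=0
After op 2 (undo): buf='(empty)' undo_depth=0 redo_depth=1
After op 3 (type): buf='foo' undo_depth=1 redo_depth=0
After op 4 (type): buf='fooxyz' undo_depth=2 redo_depth=0
After op 5 (undo): buf='foo' undo_depth=1 redo_depth=1
After op 6 (type): buf='foobar' undo_depth=2 redo_depth=0
After op 7 (undo): buf='foo' undo_depth=1 redo_depth=1
After op 8 (undo): buf='(empty)' undo_depth=0 redo_depth=2

Answer: empty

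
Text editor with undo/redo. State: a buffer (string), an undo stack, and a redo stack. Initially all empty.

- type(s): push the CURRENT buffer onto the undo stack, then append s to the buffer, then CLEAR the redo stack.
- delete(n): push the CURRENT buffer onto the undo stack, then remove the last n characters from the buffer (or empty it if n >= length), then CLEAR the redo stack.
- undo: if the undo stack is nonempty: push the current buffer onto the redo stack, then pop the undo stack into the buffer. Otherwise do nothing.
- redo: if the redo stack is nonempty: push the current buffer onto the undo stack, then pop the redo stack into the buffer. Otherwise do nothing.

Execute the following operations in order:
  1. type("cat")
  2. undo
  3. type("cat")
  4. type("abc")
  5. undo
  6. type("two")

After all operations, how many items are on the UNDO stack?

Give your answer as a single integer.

Answer: 2

Derivation:
After op 1 (type): buf='cat' undo_depth=1 redo_depth=0
After op 2 (undo): buf='(empty)' undo_depth=0 redo_depth=1
After op 3 (type): buf='cat' undo_depth=1 redo_depth=0
After op 4 (type): buf='catabc' undo_depth=2 redo_depth=0
After op 5 (undo): buf='cat' undo_depth=1 redo_depth=1
After op 6 (type): buf='cattwo' undo_depth=2 redo_depth=0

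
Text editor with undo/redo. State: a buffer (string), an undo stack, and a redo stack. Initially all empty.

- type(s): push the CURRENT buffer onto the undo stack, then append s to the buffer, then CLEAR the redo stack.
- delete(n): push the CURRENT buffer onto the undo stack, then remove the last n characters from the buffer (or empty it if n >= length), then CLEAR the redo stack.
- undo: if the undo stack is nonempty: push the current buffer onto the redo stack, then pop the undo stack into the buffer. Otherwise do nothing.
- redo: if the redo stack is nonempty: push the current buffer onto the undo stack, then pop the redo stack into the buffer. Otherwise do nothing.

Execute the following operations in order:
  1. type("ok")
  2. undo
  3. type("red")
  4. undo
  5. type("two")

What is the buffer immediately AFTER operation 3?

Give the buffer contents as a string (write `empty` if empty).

After op 1 (type): buf='ok' undo_depth=1 redo_depth=0
After op 2 (undo): buf='(empty)' undo_depth=0 redo_depth=1
After op 3 (type): buf='red' undo_depth=1 redo_depth=0

Answer: red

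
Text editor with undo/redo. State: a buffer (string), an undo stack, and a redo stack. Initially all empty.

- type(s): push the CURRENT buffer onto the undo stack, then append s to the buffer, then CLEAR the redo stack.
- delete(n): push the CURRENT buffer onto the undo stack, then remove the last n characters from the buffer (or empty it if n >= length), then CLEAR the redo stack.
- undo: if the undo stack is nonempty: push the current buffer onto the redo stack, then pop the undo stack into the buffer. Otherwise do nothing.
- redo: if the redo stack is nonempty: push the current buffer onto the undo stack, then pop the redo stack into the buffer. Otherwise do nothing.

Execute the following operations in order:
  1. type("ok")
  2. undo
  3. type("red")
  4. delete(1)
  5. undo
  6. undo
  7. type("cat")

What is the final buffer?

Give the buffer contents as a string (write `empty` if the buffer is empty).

After op 1 (type): buf='ok' undo_depth=1 redo_depth=0
After op 2 (undo): buf='(empty)' undo_depth=0 redo_depth=1
After op 3 (type): buf='red' undo_depth=1 redo_depth=0
After op 4 (delete): buf='re' undo_depth=2 redo_depth=0
After op 5 (undo): buf='red' undo_depth=1 redo_depth=1
After op 6 (undo): buf='(empty)' undo_depth=0 redo_depth=2
After op 7 (type): buf='cat' undo_depth=1 redo_depth=0

Answer: cat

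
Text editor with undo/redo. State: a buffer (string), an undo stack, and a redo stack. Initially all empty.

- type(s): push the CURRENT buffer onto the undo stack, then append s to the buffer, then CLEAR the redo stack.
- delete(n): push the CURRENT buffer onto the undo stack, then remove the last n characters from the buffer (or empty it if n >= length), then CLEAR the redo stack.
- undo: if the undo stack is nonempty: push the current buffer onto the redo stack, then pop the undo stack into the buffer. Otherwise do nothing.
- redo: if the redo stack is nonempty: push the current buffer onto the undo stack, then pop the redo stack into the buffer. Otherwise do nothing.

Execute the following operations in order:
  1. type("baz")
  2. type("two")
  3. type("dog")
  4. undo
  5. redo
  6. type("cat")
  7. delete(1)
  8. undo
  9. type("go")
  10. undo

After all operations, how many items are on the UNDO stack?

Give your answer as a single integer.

After op 1 (type): buf='baz' undo_depth=1 redo_depth=0
After op 2 (type): buf='baztwo' undo_depth=2 redo_depth=0
After op 3 (type): buf='baztwodog' undo_depth=3 redo_depth=0
After op 4 (undo): buf='baztwo' undo_depth=2 redo_depth=1
After op 5 (redo): buf='baztwodog' undo_depth=3 redo_depth=0
After op 6 (type): buf='baztwodogcat' undo_depth=4 redo_depth=0
After op 7 (delete): buf='baztwodogca' undo_depth=5 redo_depth=0
After op 8 (undo): buf='baztwodogcat' undo_depth=4 redo_depth=1
After op 9 (type): buf='baztwodogcatgo' undo_depth=5 redo_depth=0
After op 10 (undo): buf='baztwodogcat' undo_depth=4 redo_depth=1

Answer: 4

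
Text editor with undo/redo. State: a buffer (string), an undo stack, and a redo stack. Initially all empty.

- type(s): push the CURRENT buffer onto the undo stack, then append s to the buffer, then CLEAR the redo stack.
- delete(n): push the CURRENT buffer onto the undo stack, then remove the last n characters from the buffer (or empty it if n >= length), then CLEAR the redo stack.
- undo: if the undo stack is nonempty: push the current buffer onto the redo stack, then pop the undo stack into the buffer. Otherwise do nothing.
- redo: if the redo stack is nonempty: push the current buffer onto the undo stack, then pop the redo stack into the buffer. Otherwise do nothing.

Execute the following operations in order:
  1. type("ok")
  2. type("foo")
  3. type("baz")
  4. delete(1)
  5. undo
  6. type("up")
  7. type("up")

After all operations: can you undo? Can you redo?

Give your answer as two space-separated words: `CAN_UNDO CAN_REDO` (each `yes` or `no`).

Answer: yes no

Derivation:
After op 1 (type): buf='ok' undo_depth=1 redo_depth=0
After op 2 (type): buf='okfoo' undo_depth=2 redo_depth=0
After op 3 (type): buf='okfoobaz' undo_depth=3 redo_depth=0
After op 4 (delete): buf='okfooba' undo_depth=4 redo_depth=0
After op 5 (undo): buf='okfoobaz' undo_depth=3 redo_depth=1
After op 6 (type): buf='okfoobazup' undo_depth=4 redo_depth=0
After op 7 (type): buf='okfoobazupup' undo_depth=5 redo_depth=0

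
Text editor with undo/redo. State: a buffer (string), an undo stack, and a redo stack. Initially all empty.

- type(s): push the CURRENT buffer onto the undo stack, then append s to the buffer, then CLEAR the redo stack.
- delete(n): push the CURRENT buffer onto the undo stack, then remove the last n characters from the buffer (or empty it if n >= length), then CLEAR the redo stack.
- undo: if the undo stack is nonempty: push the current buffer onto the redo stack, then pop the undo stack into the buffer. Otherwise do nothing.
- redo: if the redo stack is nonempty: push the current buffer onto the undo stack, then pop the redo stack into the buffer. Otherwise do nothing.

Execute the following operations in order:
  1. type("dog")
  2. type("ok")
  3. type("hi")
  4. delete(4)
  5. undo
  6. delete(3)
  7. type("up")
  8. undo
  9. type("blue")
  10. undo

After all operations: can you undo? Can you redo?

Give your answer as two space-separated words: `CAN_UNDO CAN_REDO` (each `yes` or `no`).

After op 1 (type): buf='dog' undo_depth=1 redo_depth=0
After op 2 (type): buf='dogok' undo_depth=2 redo_depth=0
After op 3 (type): buf='dogokhi' undo_depth=3 redo_depth=0
After op 4 (delete): buf='dog' undo_depth=4 redo_depth=0
After op 5 (undo): buf='dogokhi' undo_depth=3 redo_depth=1
After op 6 (delete): buf='dogo' undo_depth=4 redo_depth=0
After op 7 (type): buf='dogoup' undo_depth=5 redo_depth=0
After op 8 (undo): buf='dogo' undo_depth=4 redo_depth=1
After op 9 (type): buf='dogoblue' undo_depth=5 redo_depth=0
After op 10 (undo): buf='dogo' undo_depth=4 redo_depth=1

Answer: yes yes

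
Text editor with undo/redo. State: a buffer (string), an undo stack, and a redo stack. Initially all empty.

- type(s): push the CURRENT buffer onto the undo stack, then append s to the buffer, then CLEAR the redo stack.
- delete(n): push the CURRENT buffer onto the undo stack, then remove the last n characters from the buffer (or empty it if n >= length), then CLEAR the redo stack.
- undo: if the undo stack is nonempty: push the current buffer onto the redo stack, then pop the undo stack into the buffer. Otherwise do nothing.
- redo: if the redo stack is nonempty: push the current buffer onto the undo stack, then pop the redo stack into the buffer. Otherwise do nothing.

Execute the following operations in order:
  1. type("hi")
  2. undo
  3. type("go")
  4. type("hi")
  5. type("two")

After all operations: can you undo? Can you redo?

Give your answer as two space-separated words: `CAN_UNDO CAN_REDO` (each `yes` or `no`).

After op 1 (type): buf='hi' undo_depth=1 redo_depth=0
After op 2 (undo): buf='(empty)' undo_depth=0 redo_depth=1
After op 3 (type): buf='go' undo_depth=1 redo_depth=0
After op 4 (type): buf='gohi' undo_depth=2 redo_depth=0
After op 5 (type): buf='gohitwo' undo_depth=3 redo_depth=0

Answer: yes no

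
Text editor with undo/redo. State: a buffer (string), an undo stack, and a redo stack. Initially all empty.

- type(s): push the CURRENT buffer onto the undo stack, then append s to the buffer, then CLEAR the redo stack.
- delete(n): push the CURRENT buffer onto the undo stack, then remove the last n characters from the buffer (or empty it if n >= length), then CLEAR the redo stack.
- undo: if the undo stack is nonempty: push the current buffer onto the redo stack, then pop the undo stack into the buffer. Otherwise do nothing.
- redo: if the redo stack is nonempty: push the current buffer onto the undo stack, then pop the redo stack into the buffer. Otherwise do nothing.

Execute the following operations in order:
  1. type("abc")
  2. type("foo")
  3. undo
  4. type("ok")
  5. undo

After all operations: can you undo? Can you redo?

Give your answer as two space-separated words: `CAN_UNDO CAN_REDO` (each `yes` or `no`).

After op 1 (type): buf='abc' undo_depth=1 redo_depth=0
After op 2 (type): buf='abcfoo' undo_depth=2 redo_depth=0
After op 3 (undo): buf='abc' undo_depth=1 redo_depth=1
After op 4 (type): buf='abcok' undo_depth=2 redo_depth=0
After op 5 (undo): buf='abc' undo_depth=1 redo_depth=1

Answer: yes yes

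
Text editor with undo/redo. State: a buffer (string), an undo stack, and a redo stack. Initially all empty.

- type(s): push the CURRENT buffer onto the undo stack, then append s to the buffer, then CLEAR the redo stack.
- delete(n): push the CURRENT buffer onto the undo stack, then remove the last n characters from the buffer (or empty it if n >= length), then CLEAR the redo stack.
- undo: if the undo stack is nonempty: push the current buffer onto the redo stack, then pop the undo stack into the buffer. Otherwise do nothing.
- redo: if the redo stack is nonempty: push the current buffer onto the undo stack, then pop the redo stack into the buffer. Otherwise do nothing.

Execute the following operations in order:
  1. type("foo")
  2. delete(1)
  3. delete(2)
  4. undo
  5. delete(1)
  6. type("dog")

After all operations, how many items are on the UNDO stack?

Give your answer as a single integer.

Answer: 4

Derivation:
After op 1 (type): buf='foo' undo_depth=1 redo_depth=0
After op 2 (delete): buf='fo' undo_depth=2 redo_depth=0
After op 3 (delete): buf='(empty)' undo_depth=3 redo_depth=0
After op 4 (undo): buf='fo' undo_depth=2 redo_depth=1
After op 5 (delete): buf='f' undo_depth=3 redo_depth=0
After op 6 (type): buf='fdog' undo_depth=4 redo_depth=0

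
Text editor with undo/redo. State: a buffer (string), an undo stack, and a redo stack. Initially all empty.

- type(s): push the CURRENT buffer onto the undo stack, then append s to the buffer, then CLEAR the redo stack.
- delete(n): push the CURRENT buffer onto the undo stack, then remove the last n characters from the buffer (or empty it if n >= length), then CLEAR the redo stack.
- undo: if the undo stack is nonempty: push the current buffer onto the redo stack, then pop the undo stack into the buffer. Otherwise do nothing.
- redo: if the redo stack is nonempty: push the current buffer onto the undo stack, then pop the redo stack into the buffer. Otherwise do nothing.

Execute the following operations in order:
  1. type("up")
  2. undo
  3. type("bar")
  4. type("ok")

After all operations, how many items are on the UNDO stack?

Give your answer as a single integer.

After op 1 (type): buf='up' undo_depth=1 redo_depth=0
After op 2 (undo): buf='(empty)' undo_depth=0 redo_depth=1
After op 3 (type): buf='bar' undo_depth=1 redo_depth=0
After op 4 (type): buf='barok' undo_depth=2 redo_depth=0

Answer: 2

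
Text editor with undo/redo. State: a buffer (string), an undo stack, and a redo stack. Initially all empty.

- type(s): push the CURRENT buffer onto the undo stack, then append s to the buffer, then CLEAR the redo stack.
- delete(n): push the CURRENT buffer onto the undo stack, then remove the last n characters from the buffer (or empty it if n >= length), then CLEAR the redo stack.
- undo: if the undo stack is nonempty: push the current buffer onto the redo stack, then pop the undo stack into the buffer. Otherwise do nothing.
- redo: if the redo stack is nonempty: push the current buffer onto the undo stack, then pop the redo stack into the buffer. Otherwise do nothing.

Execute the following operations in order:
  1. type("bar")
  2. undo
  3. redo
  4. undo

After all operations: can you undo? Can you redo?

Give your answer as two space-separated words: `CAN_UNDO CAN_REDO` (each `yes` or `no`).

Answer: no yes

Derivation:
After op 1 (type): buf='bar' undo_depth=1 redo_depth=0
After op 2 (undo): buf='(empty)' undo_depth=0 redo_depth=1
After op 3 (redo): buf='bar' undo_depth=1 redo_depth=0
After op 4 (undo): buf='(empty)' undo_depth=0 redo_depth=1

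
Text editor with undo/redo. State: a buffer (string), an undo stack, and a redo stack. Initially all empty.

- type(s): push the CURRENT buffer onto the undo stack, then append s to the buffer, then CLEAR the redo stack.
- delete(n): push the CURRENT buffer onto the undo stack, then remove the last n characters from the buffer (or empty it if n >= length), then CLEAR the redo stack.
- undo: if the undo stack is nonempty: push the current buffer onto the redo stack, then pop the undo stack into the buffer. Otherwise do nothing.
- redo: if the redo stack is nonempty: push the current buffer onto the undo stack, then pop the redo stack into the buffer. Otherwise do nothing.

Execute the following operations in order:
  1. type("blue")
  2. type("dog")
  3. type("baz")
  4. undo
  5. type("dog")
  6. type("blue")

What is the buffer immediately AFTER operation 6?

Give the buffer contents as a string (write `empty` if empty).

Answer: bluedogdogblue

Derivation:
After op 1 (type): buf='blue' undo_depth=1 redo_depth=0
After op 2 (type): buf='bluedog' undo_depth=2 redo_depth=0
After op 3 (type): buf='bluedogbaz' undo_depth=3 redo_depth=0
After op 4 (undo): buf='bluedog' undo_depth=2 redo_depth=1
After op 5 (type): buf='bluedogdog' undo_depth=3 redo_depth=0
After op 6 (type): buf='bluedogdogblue' undo_depth=4 redo_depth=0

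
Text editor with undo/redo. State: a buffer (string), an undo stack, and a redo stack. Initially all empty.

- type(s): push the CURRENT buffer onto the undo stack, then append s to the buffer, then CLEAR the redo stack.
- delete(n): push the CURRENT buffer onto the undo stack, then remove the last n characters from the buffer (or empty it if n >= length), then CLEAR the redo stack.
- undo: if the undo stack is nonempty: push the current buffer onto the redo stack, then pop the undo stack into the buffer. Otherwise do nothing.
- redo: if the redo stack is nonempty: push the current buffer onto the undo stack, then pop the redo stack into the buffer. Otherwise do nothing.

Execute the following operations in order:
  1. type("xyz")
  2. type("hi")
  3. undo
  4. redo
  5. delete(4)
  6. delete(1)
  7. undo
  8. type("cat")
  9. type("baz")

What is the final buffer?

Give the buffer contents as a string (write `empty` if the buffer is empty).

After op 1 (type): buf='xyz' undo_depth=1 redo_depth=0
After op 2 (type): buf='xyzhi' undo_depth=2 redo_depth=0
After op 3 (undo): buf='xyz' undo_depth=1 redo_depth=1
After op 4 (redo): buf='xyzhi' undo_depth=2 redo_depth=0
After op 5 (delete): buf='x' undo_depth=3 redo_depth=0
After op 6 (delete): buf='(empty)' undo_depth=4 redo_depth=0
After op 7 (undo): buf='x' undo_depth=3 redo_depth=1
After op 8 (type): buf='xcat' undo_depth=4 redo_depth=0
After op 9 (type): buf='xcatbaz' undo_depth=5 redo_depth=0

Answer: xcatbaz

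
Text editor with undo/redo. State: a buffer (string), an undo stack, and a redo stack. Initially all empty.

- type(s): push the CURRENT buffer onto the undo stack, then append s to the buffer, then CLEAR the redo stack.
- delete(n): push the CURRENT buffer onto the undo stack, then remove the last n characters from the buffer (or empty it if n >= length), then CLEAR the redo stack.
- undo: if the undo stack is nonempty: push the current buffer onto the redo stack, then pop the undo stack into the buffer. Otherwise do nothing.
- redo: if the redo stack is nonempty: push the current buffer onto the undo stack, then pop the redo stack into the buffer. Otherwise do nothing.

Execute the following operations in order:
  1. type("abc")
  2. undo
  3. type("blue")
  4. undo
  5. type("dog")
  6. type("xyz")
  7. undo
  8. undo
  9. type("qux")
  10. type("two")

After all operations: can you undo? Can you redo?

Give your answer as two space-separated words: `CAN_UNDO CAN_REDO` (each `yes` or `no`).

After op 1 (type): buf='abc' undo_depth=1 redo_depth=0
After op 2 (undo): buf='(empty)' undo_depth=0 redo_depth=1
After op 3 (type): buf='blue' undo_depth=1 redo_depth=0
After op 4 (undo): buf='(empty)' undo_depth=0 redo_depth=1
After op 5 (type): buf='dog' undo_depth=1 redo_depth=0
After op 6 (type): buf='dogxyz' undo_depth=2 redo_depth=0
After op 7 (undo): buf='dog' undo_depth=1 redo_depth=1
After op 8 (undo): buf='(empty)' undo_depth=0 redo_depth=2
After op 9 (type): buf='qux' undo_depth=1 redo_depth=0
After op 10 (type): buf='quxtwo' undo_depth=2 redo_depth=0

Answer: yes no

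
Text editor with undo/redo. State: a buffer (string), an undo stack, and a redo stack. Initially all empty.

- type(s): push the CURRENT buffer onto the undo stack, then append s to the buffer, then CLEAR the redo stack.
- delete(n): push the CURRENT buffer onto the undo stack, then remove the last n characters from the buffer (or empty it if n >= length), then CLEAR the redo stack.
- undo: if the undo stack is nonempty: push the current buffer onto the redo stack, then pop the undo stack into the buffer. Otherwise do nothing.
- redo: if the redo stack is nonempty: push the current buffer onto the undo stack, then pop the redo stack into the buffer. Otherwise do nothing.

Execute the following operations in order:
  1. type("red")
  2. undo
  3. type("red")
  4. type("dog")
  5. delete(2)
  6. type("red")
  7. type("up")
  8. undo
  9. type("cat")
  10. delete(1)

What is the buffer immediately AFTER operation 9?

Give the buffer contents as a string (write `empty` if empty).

After op 1 (type): buf='red' undo_depth=1 redo_depth=0
After op 2 (undo): buf='(empty)' undo_depth=0 redo_depth=1
After op 3 (type): buf='red' undo_depth=1 redo_depth=0
After op 4 (type): buf='reddog' undo_depth=2 redo_depth=0
After op 5 (delete): buf='redd' undo_depth=3 redo_depth=0
After op 6 (type): buf='reddred' undo_depth=4 redo_depth=0
After op 7 (type): buf='reddredup' undo_depth=5 redo_depth=0
After op 8 (undo): buf='reddred' undo_depth=4 redo_depth=1
After op 9 (type): buf='reddredcat' undo_depth=5 redo_depth=0

Answer: reddredcat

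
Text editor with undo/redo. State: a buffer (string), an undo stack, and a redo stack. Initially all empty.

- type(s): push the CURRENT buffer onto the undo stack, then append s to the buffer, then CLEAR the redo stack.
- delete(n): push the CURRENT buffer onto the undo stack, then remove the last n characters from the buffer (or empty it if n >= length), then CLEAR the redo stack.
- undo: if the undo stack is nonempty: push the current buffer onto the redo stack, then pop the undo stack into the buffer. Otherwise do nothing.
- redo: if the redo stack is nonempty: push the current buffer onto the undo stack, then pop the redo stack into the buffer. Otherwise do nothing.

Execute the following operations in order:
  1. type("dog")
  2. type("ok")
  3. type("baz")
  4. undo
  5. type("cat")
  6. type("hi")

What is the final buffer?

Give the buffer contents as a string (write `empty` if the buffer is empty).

Answer: dogokcathi

Derivation:
After op 1 (type): buf='dog' undo_depth=1 redo_depth=0
After op 2 (type): buf='dogok' undo_depth=2 redo_depth=0
After op 3 (type): buf='dogokbaz' undo_depth=3 redo_depth=0
After op 4 (undo): buf='dogok' undo_depth=2 redo_depth=1
After op 5 (type): buf='dogokcat' undo_depth=3 redo_depth=0
After op 6 (type): buf='dogokcathi' undo_depth=4 redo_depth=0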